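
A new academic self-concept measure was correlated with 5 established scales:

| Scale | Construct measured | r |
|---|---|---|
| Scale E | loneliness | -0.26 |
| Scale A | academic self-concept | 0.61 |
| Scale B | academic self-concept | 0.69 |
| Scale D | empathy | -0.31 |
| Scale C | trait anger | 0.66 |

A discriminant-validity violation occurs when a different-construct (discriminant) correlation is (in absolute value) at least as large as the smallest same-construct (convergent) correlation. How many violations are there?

Convergent (same construct = academic self-concept): Scale A, Scale B.
Smallest convergent = 0.61. Discriminant |r|: 0.26, 0.31, 0.66; count ≥ 0.61 → 1.

1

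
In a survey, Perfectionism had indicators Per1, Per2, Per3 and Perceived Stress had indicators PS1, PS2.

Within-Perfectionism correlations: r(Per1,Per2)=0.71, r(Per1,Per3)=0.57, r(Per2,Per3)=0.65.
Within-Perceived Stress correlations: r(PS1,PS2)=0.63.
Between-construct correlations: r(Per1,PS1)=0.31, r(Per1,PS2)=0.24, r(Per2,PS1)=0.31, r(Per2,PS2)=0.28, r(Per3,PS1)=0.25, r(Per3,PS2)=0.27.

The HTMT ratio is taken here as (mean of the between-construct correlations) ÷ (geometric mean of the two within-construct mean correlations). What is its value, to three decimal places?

0.435

Mean heterotrait r = 1.66/6 = 0.2767.
Mean within-Per = 1.93/3 = 0.6433; mean within-PS = 0.63/1 = 0.6300.
Geometric mean = √(0.6433 × 0.6300) = 0.6366.
HTMT = 0.2767 / 0.6366 = 0.435.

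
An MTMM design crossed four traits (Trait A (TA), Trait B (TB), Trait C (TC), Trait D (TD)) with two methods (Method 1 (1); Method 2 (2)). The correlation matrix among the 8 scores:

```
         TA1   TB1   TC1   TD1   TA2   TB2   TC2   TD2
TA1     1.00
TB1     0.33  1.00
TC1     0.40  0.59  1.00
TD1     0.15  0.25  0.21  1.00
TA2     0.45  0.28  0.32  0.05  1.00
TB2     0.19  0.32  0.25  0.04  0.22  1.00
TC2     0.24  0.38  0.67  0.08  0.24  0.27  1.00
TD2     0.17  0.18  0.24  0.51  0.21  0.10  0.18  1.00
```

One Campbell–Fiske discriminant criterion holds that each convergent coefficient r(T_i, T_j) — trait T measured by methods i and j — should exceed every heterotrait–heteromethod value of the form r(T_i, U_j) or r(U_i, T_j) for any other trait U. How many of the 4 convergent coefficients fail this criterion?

Convergent coefficients and their comparison sets:
TA (methods 1·2): 0.45 vs {0.19, 0.28, 0.24, 0.32, 0.17, 0.05} → pass.
TB (methods 1·2): 0.32 vs {0.28, 0.19, 0.38, 0.25, 0.18, 0.04} → fail.
TC (methods 1·2): 0.67 vs {0.32, 0.24, 0.25, 0.38, 0.24, 0.08} → pass.
TD (methods 1·2): 0.51 vs {0.05, 0.17, 0.04, 0.18, 0.08, 0.24} → pass.
1 of 4 fail.

1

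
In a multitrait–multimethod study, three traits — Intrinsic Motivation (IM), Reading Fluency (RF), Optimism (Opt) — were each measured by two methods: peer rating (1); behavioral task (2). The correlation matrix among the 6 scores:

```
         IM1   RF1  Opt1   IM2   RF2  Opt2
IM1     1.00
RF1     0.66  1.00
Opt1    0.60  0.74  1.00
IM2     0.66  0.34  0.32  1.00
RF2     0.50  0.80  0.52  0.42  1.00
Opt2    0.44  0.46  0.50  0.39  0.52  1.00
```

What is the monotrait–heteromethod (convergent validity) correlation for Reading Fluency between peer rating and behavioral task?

Same trait (RF), different methods: r(RF1, RF2) = 0.80.

0.80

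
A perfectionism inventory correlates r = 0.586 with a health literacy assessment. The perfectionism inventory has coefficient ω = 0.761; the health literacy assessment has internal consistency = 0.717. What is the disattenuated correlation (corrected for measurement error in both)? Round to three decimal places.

r_true = r_obs / √(r_xx · r_yy) = 0.586 / √(0.761 × 0.717) = 0.586 / √0.545637 = 0.586 / 0.7387 ≈ 0.793.

0.793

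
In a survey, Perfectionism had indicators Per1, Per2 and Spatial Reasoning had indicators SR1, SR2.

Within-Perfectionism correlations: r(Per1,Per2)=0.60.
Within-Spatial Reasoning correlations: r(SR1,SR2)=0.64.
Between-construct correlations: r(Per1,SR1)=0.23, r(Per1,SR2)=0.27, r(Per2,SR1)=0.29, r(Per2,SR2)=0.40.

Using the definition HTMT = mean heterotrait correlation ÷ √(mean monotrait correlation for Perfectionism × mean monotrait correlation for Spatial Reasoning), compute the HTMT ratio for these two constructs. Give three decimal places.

0.480

Mean between = 1.19/4 = 0.2975.
Mean within-Per = 0.60/1 = 0.6000; mean within-SR = 0.64/1 = 0.6400.
Geometric mean = √(0.6000 × 0.6400) = 0.6197.
HTMT = 0.2975 / 0.6197 = 0.480.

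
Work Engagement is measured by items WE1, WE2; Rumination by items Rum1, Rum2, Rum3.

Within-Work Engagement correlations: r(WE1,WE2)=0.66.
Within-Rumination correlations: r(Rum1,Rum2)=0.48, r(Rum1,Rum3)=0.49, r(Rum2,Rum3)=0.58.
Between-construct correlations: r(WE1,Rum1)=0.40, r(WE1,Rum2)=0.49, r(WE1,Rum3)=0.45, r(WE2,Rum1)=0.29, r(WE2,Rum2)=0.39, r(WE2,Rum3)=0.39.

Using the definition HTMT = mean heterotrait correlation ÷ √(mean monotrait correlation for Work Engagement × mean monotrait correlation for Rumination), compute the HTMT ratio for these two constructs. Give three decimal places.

Between-construct mean = 2.41/6 = 0.4017.
Mean within-WE = 0.66/1 = 0.6600; mean within-Rum = 1.55/3 = 0.5167.
Geometric mean = √(0.6600 × 0.5167) = 0.5840.
HTMT = 0.4017 / 0.5840 = 0.688.

0.688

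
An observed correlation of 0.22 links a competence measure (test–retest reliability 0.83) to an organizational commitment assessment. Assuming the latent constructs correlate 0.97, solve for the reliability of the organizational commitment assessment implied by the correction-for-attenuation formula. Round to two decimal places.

r_true = r_obs / √(r_xx · r_yy) ⇒ 0.97 = 0.22 / √(0.83 · r_yy).
√(0.83 · r_yy) = 0.22 / 0.97 = 0.2268; 0.83 · r_yy = 0.0514; r_yy = 0.0514 / 0.83 ≈ 0.06.

0.06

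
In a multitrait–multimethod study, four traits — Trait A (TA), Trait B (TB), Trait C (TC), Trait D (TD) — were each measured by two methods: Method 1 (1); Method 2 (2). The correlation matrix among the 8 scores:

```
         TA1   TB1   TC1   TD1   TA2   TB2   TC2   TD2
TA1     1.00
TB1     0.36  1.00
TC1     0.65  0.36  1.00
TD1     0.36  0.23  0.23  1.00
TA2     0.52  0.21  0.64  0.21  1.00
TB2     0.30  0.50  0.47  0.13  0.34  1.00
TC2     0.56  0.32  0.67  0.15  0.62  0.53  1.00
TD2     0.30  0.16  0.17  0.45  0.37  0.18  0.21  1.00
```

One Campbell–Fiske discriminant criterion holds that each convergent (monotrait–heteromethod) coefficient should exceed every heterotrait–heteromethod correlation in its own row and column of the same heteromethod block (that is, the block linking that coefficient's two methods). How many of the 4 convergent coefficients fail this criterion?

1

Convergent coefficients and their comparison sets:
TA (methods 1·2): 0.52 vs {0.30, 0.21, 0.56, 0.64, 0.30, 0.21} → fail.
TB (methods 1·2): 0.50 vs {0.21, 0.30, 0.32, 0.47, 0.16, 0.13} → pass.
TC (methods 1·2): 0.67 vs {0.64, 0.56, 0.47, 0.32, 0.17, 0.15} → pass.
TD (methods 1·2): 0.45 vs {0.21, 0.30, 0.13, 0.16, 0.15, 0.17} → pass.
1 of 4 fail.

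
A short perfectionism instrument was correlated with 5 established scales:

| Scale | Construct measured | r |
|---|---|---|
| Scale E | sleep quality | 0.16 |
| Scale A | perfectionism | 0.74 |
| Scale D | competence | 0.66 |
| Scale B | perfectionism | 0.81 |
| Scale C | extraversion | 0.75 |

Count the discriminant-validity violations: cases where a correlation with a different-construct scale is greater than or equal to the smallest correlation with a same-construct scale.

Convergent (same construct = perfectionism): Scale A, Scale B.
Smallest convergent = 0.74. Discriminant values: 0.16, 0.66, 0.75; count ≥ 0.74 → 1.

1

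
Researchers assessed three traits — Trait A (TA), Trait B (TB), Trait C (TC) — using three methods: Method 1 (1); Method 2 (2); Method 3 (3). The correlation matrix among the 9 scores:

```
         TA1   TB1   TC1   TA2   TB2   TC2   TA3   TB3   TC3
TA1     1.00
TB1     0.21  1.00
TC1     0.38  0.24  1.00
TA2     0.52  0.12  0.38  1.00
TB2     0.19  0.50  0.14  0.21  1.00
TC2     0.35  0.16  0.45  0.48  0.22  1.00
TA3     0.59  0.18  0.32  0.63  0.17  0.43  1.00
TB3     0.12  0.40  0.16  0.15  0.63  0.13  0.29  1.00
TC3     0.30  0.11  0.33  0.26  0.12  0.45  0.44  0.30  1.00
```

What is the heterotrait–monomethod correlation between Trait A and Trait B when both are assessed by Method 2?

0.21

Different traits, same method: r(TA2, TB2) = 0.21.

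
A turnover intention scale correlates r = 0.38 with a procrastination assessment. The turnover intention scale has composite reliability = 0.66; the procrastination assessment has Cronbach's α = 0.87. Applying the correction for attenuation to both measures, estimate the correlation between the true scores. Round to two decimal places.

r_true = r_obs / √(r_xx · r_yy) = 0.38 / √(0.66 × 0.87) = 0.38 / √0.5742 = 0.38 / 0.7578 ≈ 0.50.

0.50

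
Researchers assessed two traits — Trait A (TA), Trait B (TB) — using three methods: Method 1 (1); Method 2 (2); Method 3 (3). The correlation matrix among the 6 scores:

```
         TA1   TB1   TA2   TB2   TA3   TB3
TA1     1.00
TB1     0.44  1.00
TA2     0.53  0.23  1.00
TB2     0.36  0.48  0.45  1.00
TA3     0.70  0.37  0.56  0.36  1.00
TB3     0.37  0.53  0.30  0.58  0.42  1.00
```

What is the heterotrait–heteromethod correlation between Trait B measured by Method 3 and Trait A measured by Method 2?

0.30

Different traits and methods: r(TB3, TA2) = 0.30.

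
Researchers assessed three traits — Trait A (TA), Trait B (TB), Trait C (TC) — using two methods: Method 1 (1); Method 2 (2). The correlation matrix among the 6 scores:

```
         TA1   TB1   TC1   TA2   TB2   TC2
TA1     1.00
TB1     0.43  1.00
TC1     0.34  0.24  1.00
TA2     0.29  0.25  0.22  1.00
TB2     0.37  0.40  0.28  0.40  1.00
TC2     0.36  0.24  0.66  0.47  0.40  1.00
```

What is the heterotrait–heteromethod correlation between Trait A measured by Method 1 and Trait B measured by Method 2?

Different traits and methods: r(TA1, TB2) = 0.37.

0.37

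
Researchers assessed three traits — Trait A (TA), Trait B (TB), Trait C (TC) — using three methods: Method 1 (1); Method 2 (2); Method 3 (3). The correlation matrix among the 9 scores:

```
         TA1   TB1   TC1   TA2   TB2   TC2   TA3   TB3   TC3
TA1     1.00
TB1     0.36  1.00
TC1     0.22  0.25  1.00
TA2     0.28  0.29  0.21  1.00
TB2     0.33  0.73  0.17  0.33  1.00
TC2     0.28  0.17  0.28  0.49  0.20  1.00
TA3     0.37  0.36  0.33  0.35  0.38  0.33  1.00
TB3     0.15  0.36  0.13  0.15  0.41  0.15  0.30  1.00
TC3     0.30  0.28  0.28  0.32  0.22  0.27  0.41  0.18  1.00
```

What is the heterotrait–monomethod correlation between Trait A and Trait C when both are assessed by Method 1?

0.22

Different traits, same method: r(TA1, TC1) = 0.22.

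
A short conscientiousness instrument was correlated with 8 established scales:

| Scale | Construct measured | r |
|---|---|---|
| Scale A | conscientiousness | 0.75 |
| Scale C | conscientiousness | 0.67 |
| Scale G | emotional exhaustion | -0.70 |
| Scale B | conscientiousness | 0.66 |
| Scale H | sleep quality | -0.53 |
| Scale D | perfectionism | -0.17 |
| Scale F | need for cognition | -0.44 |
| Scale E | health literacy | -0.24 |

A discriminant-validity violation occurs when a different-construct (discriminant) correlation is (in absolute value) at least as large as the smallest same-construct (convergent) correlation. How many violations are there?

1

Convergent (same construct = conscientiousness): Scale A, Scale C, Scale B.
Smallest convergent = 0.66. Discriminant |r|: 0.70, 0.53, 0.17, 0.44, 0.24; count ≥ 0.66 → 1.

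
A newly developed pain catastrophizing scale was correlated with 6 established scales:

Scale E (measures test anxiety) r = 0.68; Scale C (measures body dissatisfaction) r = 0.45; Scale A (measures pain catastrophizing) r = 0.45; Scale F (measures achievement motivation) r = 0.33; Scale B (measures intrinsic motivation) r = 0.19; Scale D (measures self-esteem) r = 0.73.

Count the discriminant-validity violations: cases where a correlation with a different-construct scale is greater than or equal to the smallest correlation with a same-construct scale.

Convergent (same construct = pain catastrophizing): Scale A.
Smallest convergent = 0.45. Discriminant values: 0.68, 0.45, 0.33, 0.19, 0.73; count ≥ 0.45 → 3.

3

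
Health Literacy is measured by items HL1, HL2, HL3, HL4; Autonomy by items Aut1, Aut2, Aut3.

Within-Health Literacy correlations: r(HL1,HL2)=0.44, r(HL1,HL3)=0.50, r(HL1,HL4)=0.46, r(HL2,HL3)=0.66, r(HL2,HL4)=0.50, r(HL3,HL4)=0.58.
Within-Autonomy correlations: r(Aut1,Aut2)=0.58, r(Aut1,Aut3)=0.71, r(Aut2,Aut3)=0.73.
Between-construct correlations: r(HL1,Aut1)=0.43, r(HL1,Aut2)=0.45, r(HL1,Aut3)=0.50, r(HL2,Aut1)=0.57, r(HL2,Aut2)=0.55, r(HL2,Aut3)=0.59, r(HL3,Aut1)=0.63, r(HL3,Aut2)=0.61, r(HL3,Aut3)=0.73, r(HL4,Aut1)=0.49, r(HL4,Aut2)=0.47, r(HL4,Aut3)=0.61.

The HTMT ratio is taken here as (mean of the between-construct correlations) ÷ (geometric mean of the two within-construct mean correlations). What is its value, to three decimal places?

0.931

Mean between = 6.63/12 = 0.5525.
Mean within-HL = 3.14/6 = 0.5233; mean within-Aut = 2.02/3 = 0.6733.
Geometric mean = √(0.5233 × 0.6733) = 0.5936.
HTMT = 0.5525 / 0.5936 = 0.931.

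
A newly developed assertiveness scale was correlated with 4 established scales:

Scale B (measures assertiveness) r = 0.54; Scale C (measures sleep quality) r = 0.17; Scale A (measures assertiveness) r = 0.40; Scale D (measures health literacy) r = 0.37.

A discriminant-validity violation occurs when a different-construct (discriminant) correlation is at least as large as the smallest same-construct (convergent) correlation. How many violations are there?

Convergent (same construct = assertiveness): Scale B, Scale A.
Smallest convergent = 0.40. Discriminant values: 0.17, 0.37; count ≥ 0.40 → 0.

0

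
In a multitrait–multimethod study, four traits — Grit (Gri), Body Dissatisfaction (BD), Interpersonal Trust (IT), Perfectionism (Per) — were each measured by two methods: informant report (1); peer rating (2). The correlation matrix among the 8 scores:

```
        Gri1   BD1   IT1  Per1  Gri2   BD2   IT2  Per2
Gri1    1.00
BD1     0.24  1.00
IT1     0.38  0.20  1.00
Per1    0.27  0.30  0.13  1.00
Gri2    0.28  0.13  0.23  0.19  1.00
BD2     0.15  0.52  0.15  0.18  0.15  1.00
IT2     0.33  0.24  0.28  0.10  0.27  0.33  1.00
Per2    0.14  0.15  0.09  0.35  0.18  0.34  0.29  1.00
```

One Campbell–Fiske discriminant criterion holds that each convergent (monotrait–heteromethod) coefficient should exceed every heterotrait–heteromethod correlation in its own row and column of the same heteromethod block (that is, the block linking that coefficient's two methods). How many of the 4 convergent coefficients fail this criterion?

Convergent coefficients and their comparison sets:
Gri (methods 1·2): 0.28 vs {0.15, 0.13, 0.33, 0.23, 0.14, 0.19} → fail.
BD (methods 1·2): 0.52 vs {0.13, 0.15, 0.24, 0.15, 0.15, 0.18} → pass.
IT (methods 1·2): 0.28 vs {0.23, 0.33, 0.15, 0.24, 0.09, 0.10} → fail.
Per (methods 1·2): 0.35 vs {0.19, 0.14, 0.18, 0.15, 0.10, 0.09} → pass.
2 of 4 fail.

2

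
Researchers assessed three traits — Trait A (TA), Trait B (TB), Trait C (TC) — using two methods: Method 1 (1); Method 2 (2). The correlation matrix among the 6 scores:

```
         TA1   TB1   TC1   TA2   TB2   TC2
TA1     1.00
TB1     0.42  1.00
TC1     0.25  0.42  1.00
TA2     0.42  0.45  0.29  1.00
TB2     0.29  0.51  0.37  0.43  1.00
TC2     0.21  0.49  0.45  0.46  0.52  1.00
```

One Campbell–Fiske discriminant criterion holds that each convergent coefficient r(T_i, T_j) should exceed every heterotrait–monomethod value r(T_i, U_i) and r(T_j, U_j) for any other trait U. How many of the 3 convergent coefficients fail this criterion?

Each convergent coefficient versus the relevant comparison correlations:
TA (methods 1·2): 0.42 vs {0.42, 0.43, 0.25, 0.46} → fail.
TB (methods 1·2): 0.51 vs {0.42, 0.43, 0.42, 0.52} → fail.
TC (methods 1·2): 0.45 vs {0.25, 0.46, 0.42, 0.52} → fail.
3 of 3 fail.

3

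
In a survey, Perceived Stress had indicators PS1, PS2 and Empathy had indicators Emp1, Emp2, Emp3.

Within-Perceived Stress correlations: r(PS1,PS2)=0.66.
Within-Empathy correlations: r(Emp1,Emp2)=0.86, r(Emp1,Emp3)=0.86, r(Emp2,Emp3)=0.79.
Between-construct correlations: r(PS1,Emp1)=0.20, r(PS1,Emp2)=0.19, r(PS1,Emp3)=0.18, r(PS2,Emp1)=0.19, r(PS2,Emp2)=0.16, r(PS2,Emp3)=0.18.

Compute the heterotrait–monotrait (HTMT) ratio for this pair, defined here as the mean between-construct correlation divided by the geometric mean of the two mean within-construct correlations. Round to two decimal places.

0.25

Between-construct mean = 1.10/6 = 0.1833.
Mean within-PS = 0.66/1 = 0.6600; mean within-Emp = 2.51/3 = 0.8367.
Geometric mean = √(0.6600 × 0.8367) = 0.7431.
HTMT = 0.1833 / 0.7431 = 0.25.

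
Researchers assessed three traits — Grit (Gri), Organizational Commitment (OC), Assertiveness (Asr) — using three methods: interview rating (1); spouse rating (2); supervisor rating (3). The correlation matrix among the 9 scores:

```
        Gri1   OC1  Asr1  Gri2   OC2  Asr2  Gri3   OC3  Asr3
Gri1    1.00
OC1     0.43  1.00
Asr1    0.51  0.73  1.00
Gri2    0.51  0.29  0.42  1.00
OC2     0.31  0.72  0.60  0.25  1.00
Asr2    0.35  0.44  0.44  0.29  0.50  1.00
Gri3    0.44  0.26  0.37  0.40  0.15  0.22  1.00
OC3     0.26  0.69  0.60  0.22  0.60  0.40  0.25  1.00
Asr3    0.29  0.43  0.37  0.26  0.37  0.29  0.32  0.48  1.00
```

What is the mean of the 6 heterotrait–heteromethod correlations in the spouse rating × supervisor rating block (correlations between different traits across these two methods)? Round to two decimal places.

HTHM values (method 2 × method 3): 0.22, 0.26, 0.15, 0.37, 0.22, 0.40; mean = 1.62/6 = 0.27.

0.27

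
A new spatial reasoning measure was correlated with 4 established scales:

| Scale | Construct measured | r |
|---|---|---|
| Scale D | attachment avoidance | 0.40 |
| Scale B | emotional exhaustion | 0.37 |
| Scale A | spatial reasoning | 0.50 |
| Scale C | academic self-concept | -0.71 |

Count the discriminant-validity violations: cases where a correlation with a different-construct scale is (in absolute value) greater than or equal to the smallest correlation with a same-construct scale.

Convergent (same construct = spatial reasoning): Scale A.
Smallest convergent = 0.50. Discriminant |r|: 0.40, 0.37, 0.71; count ≥ 0.50 → 1.

1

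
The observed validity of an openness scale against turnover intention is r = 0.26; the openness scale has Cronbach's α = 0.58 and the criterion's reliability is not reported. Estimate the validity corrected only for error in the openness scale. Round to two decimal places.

Single correction: r_c = r_obs / √r_xx = 0.26 / √0.58 = 0.26 / 0.7616 ≈ 0.34.

0.34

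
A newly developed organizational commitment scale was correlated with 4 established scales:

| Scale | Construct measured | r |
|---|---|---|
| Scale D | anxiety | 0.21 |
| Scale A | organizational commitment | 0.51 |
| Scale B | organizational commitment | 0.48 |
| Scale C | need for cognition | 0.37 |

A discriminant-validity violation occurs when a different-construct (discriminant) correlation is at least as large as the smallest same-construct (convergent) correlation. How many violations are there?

Convergent (same construct = organizational commitment): Scale A, Scale B.
Smallest convergent = 0.48. Discriminant values: 0.21, 0.37; count ≥ 0.48 → 0.

0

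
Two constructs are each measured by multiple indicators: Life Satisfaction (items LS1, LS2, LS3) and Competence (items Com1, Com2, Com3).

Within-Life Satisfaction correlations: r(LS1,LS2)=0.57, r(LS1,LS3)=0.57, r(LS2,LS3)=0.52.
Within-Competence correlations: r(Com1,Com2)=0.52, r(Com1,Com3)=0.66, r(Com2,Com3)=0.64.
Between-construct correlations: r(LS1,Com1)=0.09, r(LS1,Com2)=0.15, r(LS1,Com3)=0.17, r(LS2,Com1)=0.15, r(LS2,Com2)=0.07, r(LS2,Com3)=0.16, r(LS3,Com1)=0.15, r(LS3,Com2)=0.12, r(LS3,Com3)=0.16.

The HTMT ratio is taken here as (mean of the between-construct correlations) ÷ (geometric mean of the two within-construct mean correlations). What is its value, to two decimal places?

Mean heterotrait r = 1.22/9 = 0.1356.
Mean within-LS = 1.66/3 = 0.5533; mean within-Com = 1.82/3 = 0.6067.
Geometric mean = √(0.5533 × 0.6067) = 0.5794.
HTMT = 0.1356 / 0.5794 = 0.23.

0.23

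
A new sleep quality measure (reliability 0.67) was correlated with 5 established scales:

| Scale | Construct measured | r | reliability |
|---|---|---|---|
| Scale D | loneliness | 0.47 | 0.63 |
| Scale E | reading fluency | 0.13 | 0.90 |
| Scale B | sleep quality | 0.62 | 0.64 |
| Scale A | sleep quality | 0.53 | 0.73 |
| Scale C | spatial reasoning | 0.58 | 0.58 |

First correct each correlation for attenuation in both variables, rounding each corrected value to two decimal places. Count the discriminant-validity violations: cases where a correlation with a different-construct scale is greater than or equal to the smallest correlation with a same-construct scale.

1

Disattenuated r (r / √(r_scale · r_new)):
  Scale D (disc): 0.47 / √(0.63·0.67) = 0.72
  Scale E (disc): 0.13 / √(0.90·0.67) = 0.17
  Scale B (conv): 0.62 / √(0.64·0.67) = 0.95
  Scale A (conv): 0.53 / √(0.73·0.67) = 0.76
  Scale C (disc): 0.58 / √(0.58·0.67) = 0.93
Smallest convergent = 0.76. Discriminant values: 0.72, 0.17, 0.93; count ≥ 0.76 → 1.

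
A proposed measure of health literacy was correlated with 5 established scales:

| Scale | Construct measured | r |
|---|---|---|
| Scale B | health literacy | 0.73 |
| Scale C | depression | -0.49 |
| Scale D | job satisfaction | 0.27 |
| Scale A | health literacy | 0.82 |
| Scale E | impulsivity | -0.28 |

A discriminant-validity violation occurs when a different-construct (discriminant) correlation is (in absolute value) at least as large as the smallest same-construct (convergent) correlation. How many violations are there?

Convergent (same construct = health literacy): Scale B, Scale A.
Smallest convergent = 0.73. Discriminant |r|: 0.49, 0.27, 0.28; count ≥ 0.73 → 0.

0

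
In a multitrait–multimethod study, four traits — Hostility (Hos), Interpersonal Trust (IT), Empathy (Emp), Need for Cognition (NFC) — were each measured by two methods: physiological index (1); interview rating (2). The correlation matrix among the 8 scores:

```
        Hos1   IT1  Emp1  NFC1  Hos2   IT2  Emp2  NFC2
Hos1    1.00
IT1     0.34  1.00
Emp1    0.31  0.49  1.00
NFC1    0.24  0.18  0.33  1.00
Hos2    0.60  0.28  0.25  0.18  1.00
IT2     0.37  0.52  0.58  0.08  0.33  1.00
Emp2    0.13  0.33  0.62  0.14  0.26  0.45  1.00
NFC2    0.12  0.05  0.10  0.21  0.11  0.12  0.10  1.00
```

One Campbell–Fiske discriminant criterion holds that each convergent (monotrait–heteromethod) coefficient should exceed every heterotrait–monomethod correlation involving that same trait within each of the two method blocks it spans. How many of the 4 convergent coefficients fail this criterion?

Each convergent coefficient versus the relevant comparison correlations:
Hos (methods 1·2): 0.60 vs {0.34, 0.33, 0.31, 0.26, 0.24, 0.11} → pass.
IT (methods 1·2): 0.52 vs {0.34, 0.33, 0.49, 0.45, 0.18, 0.12} → pass.
Emp (methods 1·2): 0.62 vs {0.31, 0.26, 0.49, 0.45, 0.33, 0.10} → pass.
NFC (methods 1·2): 0.21 vs {0.24, 0.11, 0.18, 0.12, 0.33, 0.10} → fail.
1 of 4 fail.

1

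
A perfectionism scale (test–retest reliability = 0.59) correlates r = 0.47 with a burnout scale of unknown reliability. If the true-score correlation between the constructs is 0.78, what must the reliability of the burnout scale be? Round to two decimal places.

r_true = r_obs / √(r_xx · r_yy) ⇒ 0.78 = 0.47 / √(0.59 · r_yy).
√(0.59 · r_yy) = 0.47 / 0.78 = 0.6026; 0.59 · r_yy = 0.3631; r_yy = 0.3631 / 0.59 ≈ 0.62.

0.62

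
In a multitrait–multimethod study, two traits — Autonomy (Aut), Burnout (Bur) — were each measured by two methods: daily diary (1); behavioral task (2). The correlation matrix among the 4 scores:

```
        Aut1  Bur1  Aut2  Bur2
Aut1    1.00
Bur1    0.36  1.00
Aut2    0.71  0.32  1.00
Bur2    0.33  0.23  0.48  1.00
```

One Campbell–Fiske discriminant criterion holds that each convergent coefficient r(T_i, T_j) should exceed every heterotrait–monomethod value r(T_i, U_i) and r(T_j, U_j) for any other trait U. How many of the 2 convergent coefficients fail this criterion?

Checking each validity diagonal entry against its comparison values:
Aut (methods 1·2): 0.71 vs {0.36, 0.48} → pass.
Bur (methods 1·2): 0.23 vs {0.36, 0.48} → fail.
1 of 2 fail.

1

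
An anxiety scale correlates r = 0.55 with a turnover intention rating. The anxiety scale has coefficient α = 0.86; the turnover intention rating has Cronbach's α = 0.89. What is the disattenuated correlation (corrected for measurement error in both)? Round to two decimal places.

r_true = r_obs / √(r_xx · r_yy) = 0.55 / √(0.86 × 0.89) = 0.55 / √0.7654 = 0.55 / 0.8749 ≈ 0.63.

0.63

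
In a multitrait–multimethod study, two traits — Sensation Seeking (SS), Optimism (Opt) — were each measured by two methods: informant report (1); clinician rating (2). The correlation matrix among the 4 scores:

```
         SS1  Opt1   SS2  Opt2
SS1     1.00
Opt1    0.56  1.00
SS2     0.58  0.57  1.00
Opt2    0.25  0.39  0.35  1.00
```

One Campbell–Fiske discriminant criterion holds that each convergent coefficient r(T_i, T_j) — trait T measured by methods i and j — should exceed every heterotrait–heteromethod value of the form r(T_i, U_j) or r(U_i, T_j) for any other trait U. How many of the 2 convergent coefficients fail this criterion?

Each convergent coefficient versus the relevant comparison correlations:
SS (methods 1·2): 0.58 vs {0.25, 0.57} → pass.
Opt (methods 1·2): 0.39 vs {0.57, 0.25} → fail.
1 of 2 fail.

1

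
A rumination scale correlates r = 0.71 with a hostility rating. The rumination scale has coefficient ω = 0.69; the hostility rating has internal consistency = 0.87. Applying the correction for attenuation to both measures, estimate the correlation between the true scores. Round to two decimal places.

0.92

r_true = r_obs / √(r_xx · r_yy) = 0.71 / √(0.69 × 0.87) = 0.71 / √0.6003 = 0.71 / 0.7748 ≈ 0.92.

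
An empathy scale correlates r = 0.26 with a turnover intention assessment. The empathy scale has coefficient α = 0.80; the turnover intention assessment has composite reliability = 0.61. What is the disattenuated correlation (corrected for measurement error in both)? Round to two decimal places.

r_true = r_obs / √(r_xx · r_yy) = 0.26 / √(0.80 × 0.61) = 0.26 / √0.4880 = 0.26 / 0.6986 ≈ 0.37.

0.37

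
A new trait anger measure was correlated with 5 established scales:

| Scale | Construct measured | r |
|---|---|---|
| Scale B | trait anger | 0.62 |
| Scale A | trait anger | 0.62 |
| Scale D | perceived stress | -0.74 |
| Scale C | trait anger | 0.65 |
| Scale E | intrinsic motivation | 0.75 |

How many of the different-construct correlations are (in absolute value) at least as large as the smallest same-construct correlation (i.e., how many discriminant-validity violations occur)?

2

Convergent (same construct = trait anger): Scale B, Scale A, Scale C.
Smallest convergent = 0.62. Discriminant |r|: 0.74, 0.75; count ≥ 0.62 → 2.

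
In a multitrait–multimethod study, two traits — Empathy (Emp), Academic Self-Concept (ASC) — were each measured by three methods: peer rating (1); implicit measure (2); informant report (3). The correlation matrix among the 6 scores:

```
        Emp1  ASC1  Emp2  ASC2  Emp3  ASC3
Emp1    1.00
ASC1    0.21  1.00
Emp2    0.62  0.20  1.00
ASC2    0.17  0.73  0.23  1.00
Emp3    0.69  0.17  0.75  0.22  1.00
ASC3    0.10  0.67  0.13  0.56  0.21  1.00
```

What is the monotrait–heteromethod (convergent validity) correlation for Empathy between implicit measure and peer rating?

Same trait (Emp), different methods: r(Emp2, Emp1) = 0.62.

0.62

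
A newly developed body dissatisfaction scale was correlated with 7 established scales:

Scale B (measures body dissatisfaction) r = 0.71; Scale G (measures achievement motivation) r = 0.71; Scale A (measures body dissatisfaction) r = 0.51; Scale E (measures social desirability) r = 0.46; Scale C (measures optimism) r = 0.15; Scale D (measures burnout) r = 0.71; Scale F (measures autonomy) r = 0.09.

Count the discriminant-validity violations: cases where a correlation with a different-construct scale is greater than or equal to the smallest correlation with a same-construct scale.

2

Convergent (same construct = body dissatisfaction): Scale B, Scale A.
Smallest convergent = 0.51. Discriminant values: 0.71, 0.46, 0.15, 0.71, 0.09; count ≥ 0.51 → 2.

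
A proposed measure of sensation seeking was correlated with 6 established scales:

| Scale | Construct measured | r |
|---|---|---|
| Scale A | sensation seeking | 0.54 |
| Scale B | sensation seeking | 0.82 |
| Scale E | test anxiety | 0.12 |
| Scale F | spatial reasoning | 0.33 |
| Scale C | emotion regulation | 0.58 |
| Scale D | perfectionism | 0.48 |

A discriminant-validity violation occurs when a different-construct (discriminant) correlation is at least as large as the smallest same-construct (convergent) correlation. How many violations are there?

Convergent (same construct = sensation seeking): Scale A, Scale B.
Smallest convergent = 0.54. Discriminant values: 0.12, 0.33, 0.58, 0.48; count ≥ 0.54 → 1.

1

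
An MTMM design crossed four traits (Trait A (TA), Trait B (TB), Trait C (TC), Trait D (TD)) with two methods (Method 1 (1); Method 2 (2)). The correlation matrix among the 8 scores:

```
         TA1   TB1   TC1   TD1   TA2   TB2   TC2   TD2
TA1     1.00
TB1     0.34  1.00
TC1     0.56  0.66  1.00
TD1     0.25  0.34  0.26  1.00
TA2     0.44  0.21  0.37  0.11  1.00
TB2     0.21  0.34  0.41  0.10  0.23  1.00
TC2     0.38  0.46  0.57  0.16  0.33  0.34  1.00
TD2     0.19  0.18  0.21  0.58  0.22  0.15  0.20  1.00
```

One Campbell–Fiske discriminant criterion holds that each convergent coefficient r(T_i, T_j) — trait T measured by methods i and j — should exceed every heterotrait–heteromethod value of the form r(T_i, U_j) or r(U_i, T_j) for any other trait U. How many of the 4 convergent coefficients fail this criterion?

1

Each convergent coefficient versus the relevant comparison correlations:
TA (methods 1·2): 0.44 vs {0.21, 0.21, 0.38, 0.37, 0.19, 0.11} → pass.
TB (methods 1·2): 0.34 vs {0.21, 0.21, 0.46, 0.41, 0.18, 0.10} → fail.
TC (methods 1·2): 0.57 vs {0.37, 0.38, 0.41, 0.46, 0.21, 0.16} → pass.
TD (methods 1·2): 0.58 vs {0.11, 0.19, 0.10, 0.18, 0.16, 0.21} → pass.
1 of 4 fail.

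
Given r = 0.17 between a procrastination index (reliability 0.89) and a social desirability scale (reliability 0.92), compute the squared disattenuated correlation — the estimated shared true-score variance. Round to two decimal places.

0.04

Disattenuated r = 0.17 / √(0.89 × 0.92) = 0.17 / 0.9049 = 0.1879.
Shared true-score variance = 0.1879² = 0.0353 ≈ 0.04.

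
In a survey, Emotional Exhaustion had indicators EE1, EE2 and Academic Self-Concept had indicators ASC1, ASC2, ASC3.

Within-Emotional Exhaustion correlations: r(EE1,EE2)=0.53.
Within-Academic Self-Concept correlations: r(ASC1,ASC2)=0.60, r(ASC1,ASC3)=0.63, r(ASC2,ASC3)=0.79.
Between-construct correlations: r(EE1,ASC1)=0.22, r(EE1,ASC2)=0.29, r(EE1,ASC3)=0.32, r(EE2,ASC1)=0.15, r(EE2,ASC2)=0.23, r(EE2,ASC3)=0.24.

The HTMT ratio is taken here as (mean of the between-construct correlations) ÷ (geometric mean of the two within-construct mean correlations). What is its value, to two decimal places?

Between-construct mean = 1.45/6 = 0.2417.
Mean within-EE = 0.53/1 = 0.5300; mean within-ASC = 2.02/3 = 0.6733.
Geometric mean = √(0.5300 × 0.6733) = 0.5974.
HTMT = 0.2417 / 0.5974 = 0.40.

0.40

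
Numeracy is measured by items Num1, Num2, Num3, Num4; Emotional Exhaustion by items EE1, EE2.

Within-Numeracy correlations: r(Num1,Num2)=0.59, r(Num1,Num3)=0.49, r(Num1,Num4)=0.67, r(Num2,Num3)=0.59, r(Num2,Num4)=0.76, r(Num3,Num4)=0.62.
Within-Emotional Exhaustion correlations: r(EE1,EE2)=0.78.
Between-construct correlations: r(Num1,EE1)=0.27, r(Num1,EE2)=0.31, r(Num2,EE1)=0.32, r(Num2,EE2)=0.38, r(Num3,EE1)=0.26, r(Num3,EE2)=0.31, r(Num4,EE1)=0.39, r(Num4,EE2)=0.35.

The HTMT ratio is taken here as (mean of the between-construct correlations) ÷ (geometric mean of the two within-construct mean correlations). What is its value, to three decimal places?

Between-construct mean = 2.59/8 = 0.3238.
Mean within-Num = 3.72/6 = 0.6200; mean within-EE = 0.78/1 = 0.7800.
Geometric mean = √(0.6200 × 0.7800) = 0.6954.
HTMT = 0.3238 / 0.6954 = 0.466.

0.466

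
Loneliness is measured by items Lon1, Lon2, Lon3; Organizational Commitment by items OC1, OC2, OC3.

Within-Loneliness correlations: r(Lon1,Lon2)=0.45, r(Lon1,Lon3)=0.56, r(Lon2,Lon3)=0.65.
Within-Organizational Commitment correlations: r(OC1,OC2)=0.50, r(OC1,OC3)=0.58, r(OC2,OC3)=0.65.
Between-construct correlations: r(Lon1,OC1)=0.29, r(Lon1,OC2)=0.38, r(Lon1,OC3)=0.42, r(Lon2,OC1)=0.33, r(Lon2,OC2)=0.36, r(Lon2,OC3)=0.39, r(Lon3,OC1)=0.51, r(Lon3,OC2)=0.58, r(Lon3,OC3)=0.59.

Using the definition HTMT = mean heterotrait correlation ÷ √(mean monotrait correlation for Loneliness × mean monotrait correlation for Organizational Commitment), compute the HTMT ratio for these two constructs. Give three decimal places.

0.757

Mean heterotrait r = 3.85/9 = 0.4278.
Mean within-Lon = 1.66/3 = 0.5533; mean within-OC = 1.73/3 = 0.5767.
Geometric mean = √(0.5533 × 0.5767) = 0.5649.
HTMT = 0.4278 / 0.5649 = 0.757.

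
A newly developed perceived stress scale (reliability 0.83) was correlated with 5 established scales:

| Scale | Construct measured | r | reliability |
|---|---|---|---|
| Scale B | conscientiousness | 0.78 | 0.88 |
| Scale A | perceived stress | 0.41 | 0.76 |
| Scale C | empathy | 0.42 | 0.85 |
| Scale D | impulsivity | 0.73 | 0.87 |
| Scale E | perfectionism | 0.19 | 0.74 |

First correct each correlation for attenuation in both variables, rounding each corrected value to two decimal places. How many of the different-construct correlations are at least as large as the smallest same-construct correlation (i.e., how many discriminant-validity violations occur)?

2

Disattenuated r (r / √(r_scale · r_new)):
  Scale B (disc): 0.78 / √(0.88·0.83) = 0.91
  Scale A (conv): 0.41 / √(0.76·0.83) = 0.52
  Scale C (disc): 0.42 / √(0.85·0.83) = 0.50
  Scale D (disc): 0.73 / √(0.87·0.83) = 0.86
  Scale E (disc): 0.19 / √(0.74·0.83) = 0.24
Smallest convergent = 0.52. Discriminant values: 0.91, 0.50, 0.86, 0.24; count ≥ 0.52 → 2.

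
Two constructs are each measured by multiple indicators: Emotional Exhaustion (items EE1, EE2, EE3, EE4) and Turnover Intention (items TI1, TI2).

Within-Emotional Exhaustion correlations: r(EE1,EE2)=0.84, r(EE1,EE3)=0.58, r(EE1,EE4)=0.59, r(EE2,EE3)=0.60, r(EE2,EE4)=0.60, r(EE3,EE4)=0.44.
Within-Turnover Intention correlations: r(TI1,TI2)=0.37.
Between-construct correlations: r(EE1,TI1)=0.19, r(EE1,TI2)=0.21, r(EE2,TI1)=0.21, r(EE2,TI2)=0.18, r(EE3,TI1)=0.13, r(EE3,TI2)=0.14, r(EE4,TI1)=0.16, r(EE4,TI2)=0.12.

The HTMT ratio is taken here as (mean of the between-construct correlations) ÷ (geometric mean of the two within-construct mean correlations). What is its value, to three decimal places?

0.353

Between-construct mean = 1.34/8 = 0.1675.
Mean within-EE = 3.65/6 = 0.6083; mean within-TI = 0.37/1 = 0.3700.
Geometric mean = √(0.6083 × 0.3700) = 0.4744.
HTMT = 0.1675 / 0.4744 = 0.353.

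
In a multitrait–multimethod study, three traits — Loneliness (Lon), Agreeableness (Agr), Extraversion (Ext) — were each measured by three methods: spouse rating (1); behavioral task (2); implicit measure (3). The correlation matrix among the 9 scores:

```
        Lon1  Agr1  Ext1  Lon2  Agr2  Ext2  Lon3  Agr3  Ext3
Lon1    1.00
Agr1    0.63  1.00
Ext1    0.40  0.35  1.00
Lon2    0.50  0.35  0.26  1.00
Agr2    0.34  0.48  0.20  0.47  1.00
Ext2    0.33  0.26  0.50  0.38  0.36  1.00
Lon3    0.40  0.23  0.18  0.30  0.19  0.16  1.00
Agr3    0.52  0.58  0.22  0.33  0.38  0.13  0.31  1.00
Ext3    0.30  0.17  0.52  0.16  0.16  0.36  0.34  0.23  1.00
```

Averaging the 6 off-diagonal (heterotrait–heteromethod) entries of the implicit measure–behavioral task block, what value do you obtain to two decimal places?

0.19

HTHM values (method 3 × method 2): 0.19, 0.16, 0.33, 0.13, 0.16, 0.16; mean = 1.13/6 = 0.19.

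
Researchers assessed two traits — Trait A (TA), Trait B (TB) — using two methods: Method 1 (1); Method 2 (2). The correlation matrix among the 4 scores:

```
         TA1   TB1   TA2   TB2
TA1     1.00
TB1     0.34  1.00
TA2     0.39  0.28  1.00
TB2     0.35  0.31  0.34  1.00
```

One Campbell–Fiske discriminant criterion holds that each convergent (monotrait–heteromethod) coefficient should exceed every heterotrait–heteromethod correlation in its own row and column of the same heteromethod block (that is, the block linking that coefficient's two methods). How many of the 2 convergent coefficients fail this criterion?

1

Checking each validity diagonal entry against its comparison values:
TA (methods 1·2): 0.39 vs {0.35, 0.28} → pass.
TB (methods 1·2): 0.31 vs {0.28, 0.35} → fail.
1 of 2 fail.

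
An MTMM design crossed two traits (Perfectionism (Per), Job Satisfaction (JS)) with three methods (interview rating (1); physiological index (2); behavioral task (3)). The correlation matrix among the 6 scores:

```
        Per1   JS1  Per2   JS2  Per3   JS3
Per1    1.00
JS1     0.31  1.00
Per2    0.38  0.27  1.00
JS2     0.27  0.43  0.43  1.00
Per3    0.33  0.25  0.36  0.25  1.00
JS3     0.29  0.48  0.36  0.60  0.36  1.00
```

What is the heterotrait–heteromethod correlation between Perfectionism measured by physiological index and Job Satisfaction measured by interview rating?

Different traits and methods: r(Per2, JS1) = 0.27.

0.27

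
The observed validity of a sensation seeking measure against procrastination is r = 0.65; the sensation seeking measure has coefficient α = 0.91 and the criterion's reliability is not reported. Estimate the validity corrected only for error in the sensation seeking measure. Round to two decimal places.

0.68

Single correction: r_c = r_obs / √r_xx = 0.65 / √0.91 = 0.65 / 0.9539 ≈ 0.68.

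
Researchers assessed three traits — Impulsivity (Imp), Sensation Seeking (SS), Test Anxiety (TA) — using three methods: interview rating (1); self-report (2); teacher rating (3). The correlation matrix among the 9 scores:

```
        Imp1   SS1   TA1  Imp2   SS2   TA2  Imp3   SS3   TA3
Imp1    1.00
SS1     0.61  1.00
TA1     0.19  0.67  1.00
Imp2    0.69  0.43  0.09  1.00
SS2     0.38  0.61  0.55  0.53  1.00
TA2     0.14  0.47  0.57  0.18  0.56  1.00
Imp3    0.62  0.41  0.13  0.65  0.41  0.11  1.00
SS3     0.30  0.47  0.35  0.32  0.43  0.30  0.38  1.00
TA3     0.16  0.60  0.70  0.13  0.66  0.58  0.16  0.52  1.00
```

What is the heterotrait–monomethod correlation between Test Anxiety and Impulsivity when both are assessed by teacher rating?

Different traits, same method: r(TA3, Imp3) = 0.16.

0.16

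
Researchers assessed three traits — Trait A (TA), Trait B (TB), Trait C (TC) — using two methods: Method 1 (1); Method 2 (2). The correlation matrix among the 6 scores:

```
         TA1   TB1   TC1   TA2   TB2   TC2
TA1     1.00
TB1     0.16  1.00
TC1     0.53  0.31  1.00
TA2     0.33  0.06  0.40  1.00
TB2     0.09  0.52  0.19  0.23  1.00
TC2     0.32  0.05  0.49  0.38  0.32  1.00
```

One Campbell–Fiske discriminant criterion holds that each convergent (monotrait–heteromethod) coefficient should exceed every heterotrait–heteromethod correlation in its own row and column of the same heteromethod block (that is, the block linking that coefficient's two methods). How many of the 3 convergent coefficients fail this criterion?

1

Convergent coefficients and their comparison sets:
TA (methods 1·2): 0.33 vs {0.09, 0.06, 0.32, 0.40} → fail.
TB (methods 1·2): 0.52 vs {0.06, 0.09, 0.05, 0.19} → pass.
TC (methods 1·2): 0.49 vs {0.40, 0.32, 0.19, 0.05} → pass.
1 of 3 fail.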